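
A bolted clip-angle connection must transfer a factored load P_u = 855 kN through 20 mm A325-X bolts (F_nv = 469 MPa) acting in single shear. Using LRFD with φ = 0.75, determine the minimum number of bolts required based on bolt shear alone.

8 bolts

A_b = π·20²/4 = 314.2 mm².
Per-bolt design strength φR_n = 0.75 × 469 × 314.2 × 1 / 1000 = 110.5 kN.
n ≥ 855 / 110.5 = 7.737 → use 8 bolts.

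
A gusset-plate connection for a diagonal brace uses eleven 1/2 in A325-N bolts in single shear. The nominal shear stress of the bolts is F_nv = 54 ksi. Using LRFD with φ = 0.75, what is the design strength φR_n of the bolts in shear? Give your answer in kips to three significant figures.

87.5 kips

A_b = π × 0.5² / 4 = 0.1963 in².
R_n = F_nv · A_b · n · n_s = 54 × 0.1963 × 11 × 1 = 116.6 kips.
Design strength φR_n = 0.75 × 116.6 = 87.5 kips.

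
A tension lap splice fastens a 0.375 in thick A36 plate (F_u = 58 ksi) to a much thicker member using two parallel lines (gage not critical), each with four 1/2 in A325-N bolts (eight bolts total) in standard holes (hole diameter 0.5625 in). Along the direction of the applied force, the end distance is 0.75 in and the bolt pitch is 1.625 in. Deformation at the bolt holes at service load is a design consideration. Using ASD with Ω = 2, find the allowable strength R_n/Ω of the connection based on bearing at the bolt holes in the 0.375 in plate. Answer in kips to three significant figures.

90.5 kips

Per bolt r_n = 1.2 l_c t F_u ≤ 2.4 d t F_u; upper limit = 2.4 × 0.5 × 0.375 × 58 = 26.1 kips.
Edge bolt: l_c = 0.75 − 0.5625/2 = 0.4688 in → 1.2 × 0.4688 × 0.375 × 58 = 12.23 → r_n = 12.23 kips.
Interior bolts: l_c = 1.625 − 0.5625 = 1.062 in → 1.2 × 1.062 × 0.375 × 58 = 27.73 → r_n = 26.1 kips.
R_n = 2 × 12.23 + 6 × 26.1 = 181.1 kips.
Allowable strength R_n/Ω = 181.1 / 2 = 90.5 kips.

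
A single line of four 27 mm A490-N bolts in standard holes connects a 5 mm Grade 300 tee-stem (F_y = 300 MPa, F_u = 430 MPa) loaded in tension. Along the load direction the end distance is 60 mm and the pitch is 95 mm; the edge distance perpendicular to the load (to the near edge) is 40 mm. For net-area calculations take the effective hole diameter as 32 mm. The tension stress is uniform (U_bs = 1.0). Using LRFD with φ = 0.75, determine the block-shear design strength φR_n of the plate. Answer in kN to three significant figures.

Shear plane L_v = 60 + 3·95 = 345 mm; A_gv = 345 × 5 = 1725 mm².
A_nv = (345 − 3.5·32) × 5 = 1165 mm².
A_nt = (40 − 0.5·32) × 5 = 120 mm².
0.6 F_u A_nv = 300.6 kN; 0.6 F_y A_gv = 310.5 kN → shear rupture governs the shear term.
R_n = 300.6 + 1.0 × 430 × 120 / 1000 = 352.2 kN.
Design strength φR_n = 0.75 × 352.2 = 264 kN.

264 kN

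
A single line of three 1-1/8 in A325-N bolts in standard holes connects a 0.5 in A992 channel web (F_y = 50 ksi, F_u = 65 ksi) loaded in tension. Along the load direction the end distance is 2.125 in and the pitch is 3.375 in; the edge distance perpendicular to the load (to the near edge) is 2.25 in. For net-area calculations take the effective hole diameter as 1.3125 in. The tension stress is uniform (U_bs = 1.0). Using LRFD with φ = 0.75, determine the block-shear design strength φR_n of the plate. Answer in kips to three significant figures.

121 kips

Shear plane L_v = 2.125 + 2·3.375 = 8.875 in; A_gv = 8.875 × 0.5 = 4.438 in².
A_nv = (8.875 − 2.5·1.3125) × 0.5 = 2.797 in².
A_nt = (2.25 − 0.5·1.3125) × 0.5 = 0.7969 in².
0.6 F_u A_nv = 109.1 kips; 0.6 F_y A_gv = 133.1 kips → shear rupture governs the shear term.
R_n = 109.1 + 1.0 × 65 × 0.7969 = 160.9 kips.
Design strength φR_n = 0.75 × 160.9 = 121 kips.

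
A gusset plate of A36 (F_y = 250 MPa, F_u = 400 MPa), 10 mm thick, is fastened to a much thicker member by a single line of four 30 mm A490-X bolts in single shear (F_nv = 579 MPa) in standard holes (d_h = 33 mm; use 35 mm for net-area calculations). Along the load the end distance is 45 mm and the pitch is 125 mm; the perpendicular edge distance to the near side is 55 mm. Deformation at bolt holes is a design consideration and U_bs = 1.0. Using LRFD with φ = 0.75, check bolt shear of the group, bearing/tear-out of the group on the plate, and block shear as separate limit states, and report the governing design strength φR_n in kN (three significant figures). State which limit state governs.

585 kN (block shear governs)

Bolt shear: A_b = π·30²/4 = 706.9 mm²; R_n = 579 × 706.9 × 4 × 1 / 1000 = 1637 kN → 0.75 × 1637 = 1230 kN.
Bearing: edge l_c = 28.5, r_n = 136.8 kN; interior l_c = 92, r_n = 288 kN; R_n = 136.8 + 3·288 = 1001 kN → 751 kN.
Block shear: A_gv = 4200, A_nv = 2975, A_nt = 375 mm²; R_n = min(0.6F_uA_nv, 0.6F_yA_gv) + U_bs·F_u·A_nt = 780 kN → 585 kN.
Block shear governs: 585 kN.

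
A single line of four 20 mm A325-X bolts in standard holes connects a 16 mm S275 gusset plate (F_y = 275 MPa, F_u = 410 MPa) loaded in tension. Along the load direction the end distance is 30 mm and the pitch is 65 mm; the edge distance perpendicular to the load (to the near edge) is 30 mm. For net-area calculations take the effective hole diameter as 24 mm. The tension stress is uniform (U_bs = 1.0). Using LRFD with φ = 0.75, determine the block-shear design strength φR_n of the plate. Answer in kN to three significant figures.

505 kN

Shear plane L_v = 30 + 3·65 = 225 mm; A_gv = 225 × 16 = 3600 mm².
A_nv = (225 − 3.5·24) × 16 = 2256 mm².
A_nt = (30 − 0.5·24) × 16 = 288 mm².
0.6 F_u A_nv = 555 kN; 0.6 F_y A_gv = 594 kN → shear rupture governs the shear term.
R_n = 555 + 1.0 × 410 × 288 / 1000 = 673.1 kN.
Design strength φR_n = 0.75 × 673.1 = 505 kN.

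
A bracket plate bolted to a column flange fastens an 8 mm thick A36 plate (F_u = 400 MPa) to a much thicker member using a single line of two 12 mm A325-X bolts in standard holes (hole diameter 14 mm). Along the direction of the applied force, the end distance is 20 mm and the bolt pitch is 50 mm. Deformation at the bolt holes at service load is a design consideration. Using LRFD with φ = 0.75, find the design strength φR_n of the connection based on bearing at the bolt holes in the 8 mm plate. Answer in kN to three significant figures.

107 kN

Per bolt r_n = 1.2 l_c t F_u ≤ 2.4 d t F_u; upper limit = 2.4 × 12 × 8 × 400 / 1000 = 92.16 kN.
Edge bolt: l_c = 20 − 14/2 = 13 mm → 1.2 × 13 × 8 × 400 / 1000 = 49.92 → r_n = 49.92 kN.
Interior bolts: l_c = 50 − 14 = 36 mm → 1.2 × 36 × 8 × 400 / 1000 = 138.2 → r_n = 92.16 kN.
R_n = 1 × 49.92 + 1 × 92.16 = 142.1 kN.
Design strength φR_n = 0.75 × 142.1 = 107 kN.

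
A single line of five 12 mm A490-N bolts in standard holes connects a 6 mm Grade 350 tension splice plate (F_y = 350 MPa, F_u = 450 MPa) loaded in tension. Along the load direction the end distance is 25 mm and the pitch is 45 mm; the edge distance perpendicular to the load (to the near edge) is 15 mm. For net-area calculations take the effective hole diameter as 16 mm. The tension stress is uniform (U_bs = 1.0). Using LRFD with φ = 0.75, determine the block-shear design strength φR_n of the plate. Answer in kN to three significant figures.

176 kN

Shear plane L_v = 25 + 4·45 = 205 mm; A_gv = 205 × 6 = 1230 mm².
A_nv = (205 − 4.5·16) × 6 = 798 mm².
A_nt = (15 − 0.5·16) × 6 = 42 mm².
0.6 F_u A_nv = 215.5 kN; 0.6 F_y A_gv = 258.3 kN → shear rupture governs the shear term.
R_n = 215.5 + 1.0 × 450 × 42 / 1000 = 234.4 kN.
Design strength φR_n = 0.75 × 234.4 = 176 kN.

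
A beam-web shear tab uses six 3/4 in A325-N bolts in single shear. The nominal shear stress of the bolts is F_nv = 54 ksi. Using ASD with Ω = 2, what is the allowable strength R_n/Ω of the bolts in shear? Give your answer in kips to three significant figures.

A_b = π × 0.75² / 4 = 0.4418 in².
R_n = F_nv · A_b · n · n_s = 54 × 0.4418 × 6 × 1 = 143.1 kips.
Allowable strength R_n/Ω = 143.1 / 2 = 71.6 kips.

71.6 kips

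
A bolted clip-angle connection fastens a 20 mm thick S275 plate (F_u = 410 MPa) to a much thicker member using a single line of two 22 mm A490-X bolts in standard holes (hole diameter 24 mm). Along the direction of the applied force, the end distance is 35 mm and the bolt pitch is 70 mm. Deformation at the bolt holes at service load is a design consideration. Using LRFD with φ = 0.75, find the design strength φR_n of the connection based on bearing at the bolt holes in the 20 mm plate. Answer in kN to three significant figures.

Per bolt r_n = 1.2 l_c t F_u ≤ 2.4 d t F_u; upper limit = 2.4 × 22 × 20 × 410 / 1000 = 433 kN.
Edge bolt: l_c = 35 − 24/2 = 23 mm → 1.2 × 23 × 20 × 410 / 1000 = 226.3 → r_n = 226.3 kN.
Interior bolts: l_c = 70 − 24 = 46 mm → 1.2 × 46 × 20 × 410 / 1000 = 452.6 → r_n = 433 kN.
R_n = 1 × 226.3 + 1 × 433 = 659.3 kN.
Design strength φR_n = 0.75 × 659.3 = 494 kN.

494 kN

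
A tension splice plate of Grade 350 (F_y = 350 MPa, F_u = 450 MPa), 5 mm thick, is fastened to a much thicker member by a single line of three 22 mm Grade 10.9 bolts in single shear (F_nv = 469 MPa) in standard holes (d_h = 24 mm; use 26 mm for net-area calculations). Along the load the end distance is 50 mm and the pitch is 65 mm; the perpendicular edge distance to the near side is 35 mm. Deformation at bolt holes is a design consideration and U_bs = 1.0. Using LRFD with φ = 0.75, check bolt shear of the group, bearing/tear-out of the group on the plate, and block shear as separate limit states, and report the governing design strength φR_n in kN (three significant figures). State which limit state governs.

Bolt shear: A_b = π·22²/4 = 380.1 mm²; R_n = 469 × 380.1 × 3 × 1 / 1000 = 534.8 kN → 0.75 × 534.8 = 401 kN.
Bearing: edge l_c = 38, r_n = 102.6 kN; interior l_c = 41, r_n = 110.7 kN; R_n = 102.6 + 2·110.7 = 324 kN → 243 kN.
Block shear: A_gv = 900, A_nv = 575, A_nt = 110 mm²; R_n = min(0.6F_uA_nv, 0.6F_yA_gv) + U_bs·F_u·A_nt = 204.8 kN → 154 kN.
Block shear governs: 154 kN.

154 kN (block shear governs)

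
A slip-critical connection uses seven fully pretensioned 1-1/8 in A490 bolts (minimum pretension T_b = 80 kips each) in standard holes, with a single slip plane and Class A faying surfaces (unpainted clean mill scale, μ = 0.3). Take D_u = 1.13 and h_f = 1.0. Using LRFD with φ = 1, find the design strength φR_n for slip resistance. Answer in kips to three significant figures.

R_n = μ · D_u · h_f · T_b · n_s · n_b = 0.3 × 1.13 × 1.0 × 80 × 1 × 7 = 189.8 kips.
Design strength φR_n = 1 × 189.8 = 190 kips.

190 kips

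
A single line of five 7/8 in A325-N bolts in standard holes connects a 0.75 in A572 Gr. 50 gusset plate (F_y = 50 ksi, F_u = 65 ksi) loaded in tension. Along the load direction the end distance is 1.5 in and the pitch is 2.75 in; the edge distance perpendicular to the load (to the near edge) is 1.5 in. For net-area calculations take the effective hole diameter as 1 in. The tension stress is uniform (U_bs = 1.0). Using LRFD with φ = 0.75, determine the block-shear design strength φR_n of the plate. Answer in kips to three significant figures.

212 kips

Shear plane L_v = 1.5 + 4·2.75 = 12.5 in; A_gv = 12.5 × 0.75 = 9.375 in².
A_nv = (12.5 − 4.5·1) × 0.75 = 6 in².
A_nt = (1.5 − 0.5·1) × 0.75 = 0.75 in².
0.6 F_u A_nv = 234 kips; 0.6 F_y A_gv = 281.2 kips → shear rupture governs the shear term.
R_n = 234 + 1.0 × 65 × 0.75 = 282.8 kips.
Design strength φR_n = 0.75 × 282.8 = 212 kips.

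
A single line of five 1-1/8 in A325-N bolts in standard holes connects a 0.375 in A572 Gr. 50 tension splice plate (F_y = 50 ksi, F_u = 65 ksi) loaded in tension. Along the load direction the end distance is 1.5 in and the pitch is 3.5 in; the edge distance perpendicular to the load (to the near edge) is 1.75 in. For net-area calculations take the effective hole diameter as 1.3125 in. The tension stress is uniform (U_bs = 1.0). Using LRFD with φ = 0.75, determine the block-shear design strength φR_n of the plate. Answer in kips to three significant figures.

Shear plane L_v = 1.5 + 4·3.5 = 15.5 in; A_gv = 15.5 × 0.375 = 5.812 in².
A_nv = (15.5 − 4.5·1.3125) × 0.375 = 3.598 in².
A_nt = (1.75 − 0.5·1.3125) × 0.375 = 0.4102 in².
0.6 F_u A_nv = 140.3 kips; 0.6 F_y A_gv = 174.4 kips → shear rupture governs the shear term.
R_n = 140.3 + 1.0 × 65 × 0.4102 = 167 kips.
Design strength φR_n = 0.75 × 167 = 125 kips.

125 kips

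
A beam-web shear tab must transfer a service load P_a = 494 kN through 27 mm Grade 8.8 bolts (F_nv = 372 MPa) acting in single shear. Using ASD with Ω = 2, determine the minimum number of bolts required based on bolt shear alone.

A_b = π·27²/4 = 572.6 mm².
Per-bolt allowable strength R_n/Ω = 372 × 572.6 × 1 / 1000 / 2 = 106.5 kN.
n ≥ 494 / 106.5 = 4.639 → use 5 bolts.

5 bolts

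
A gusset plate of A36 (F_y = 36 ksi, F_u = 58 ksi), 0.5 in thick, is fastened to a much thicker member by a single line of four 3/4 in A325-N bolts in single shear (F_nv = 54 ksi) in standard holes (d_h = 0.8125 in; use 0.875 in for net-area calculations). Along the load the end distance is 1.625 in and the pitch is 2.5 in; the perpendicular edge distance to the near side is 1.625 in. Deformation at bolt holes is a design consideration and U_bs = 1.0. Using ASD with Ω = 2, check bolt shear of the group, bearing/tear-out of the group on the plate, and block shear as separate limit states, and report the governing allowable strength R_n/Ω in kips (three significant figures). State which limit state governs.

47.7 kips (bolt shear governs)

Bolt shear: A_b = π·0.75²/4 = 0.4418 in²; R_n = 54 × 0.4418 × 4 × 1 = 95.43 kips → 95.43 / 2 = 47.7 kips.
Bearing: edge l_c = 1.219, r_n = 42.41 kips; interior l_c = 1.688, r_n = 52.2 kips; R_n = 42.41 + 3·52.2 = 199 kips → 99.5 kips.
Block shear: A_gv = 4.562, A_nv = 3.031, A_nt = 0.5938 in²; R_n = min(0.6F_uA_nv, 0.6F_yA_gv) + U_bs·F_u·A_nt = 133 kips → 66.5 kips.
Bolt shear governs: 47.7 kips.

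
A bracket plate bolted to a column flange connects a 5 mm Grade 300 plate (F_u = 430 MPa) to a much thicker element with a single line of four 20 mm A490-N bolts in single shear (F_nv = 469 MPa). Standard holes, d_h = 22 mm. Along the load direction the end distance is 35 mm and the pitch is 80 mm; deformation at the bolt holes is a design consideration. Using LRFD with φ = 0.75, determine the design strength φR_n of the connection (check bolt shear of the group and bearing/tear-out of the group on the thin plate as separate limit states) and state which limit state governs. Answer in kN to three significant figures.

Bolt shear: A_b = π·20²/4 = 314.2 mm²; R_n = 469 × 314.2 × 4 × 1 / 1000 = 589.4 kN → 0.75 × 589.4 = 442 kN.
Bearing (1.2 l_c t F_u ≤ 2.4 d t F_u): upper limit = 2.4·20·5·430 / 1000 = 103.2 kN.
  Edge l_c = 35 − 22/2 = 24 → r_n = 61.92 kN; interior l_c = 80 − 22 = 58 → r_n = 103.2 kN.
  R_n,bearing = 1·61.92 + 3·103.2 = 371.5 kN → 0.75 × 371.5 = 279 kN.
Bearing governs: 279 kN.

279 kN (bearing governs)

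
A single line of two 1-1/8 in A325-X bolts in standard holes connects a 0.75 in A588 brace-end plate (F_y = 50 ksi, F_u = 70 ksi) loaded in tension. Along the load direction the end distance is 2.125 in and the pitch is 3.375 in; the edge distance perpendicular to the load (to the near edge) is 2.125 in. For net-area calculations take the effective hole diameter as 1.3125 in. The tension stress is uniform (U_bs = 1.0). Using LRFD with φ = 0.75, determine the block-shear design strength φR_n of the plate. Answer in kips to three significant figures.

141 kips

Shear plane L_v = 2.125 + 1·3.375 = 5.5 in; A_gv = 5.5 × 0.75 = 4.125 in².
A_nv = (5.5 − 1.5·1.3125) × 0.75 = 2.648 in².
A_nt = (2.125 − 0.5·1.3125) × 0.75 = 1.102 in².
0.6 F_u A_nv = 111.2 kips; 0.6 F_y A_gv = 123.8 kips → shear rupture governs the shear term.
R_n = 111.2 + 1.0 × 70 × 1.102 = 188.3 kips.
Design strength φR_n = 0.75 × 188.3 = 141 kips.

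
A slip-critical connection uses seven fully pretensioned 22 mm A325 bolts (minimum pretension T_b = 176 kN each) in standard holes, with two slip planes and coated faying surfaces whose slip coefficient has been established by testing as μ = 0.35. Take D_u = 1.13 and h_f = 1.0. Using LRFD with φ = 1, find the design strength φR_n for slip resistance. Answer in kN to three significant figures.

975 kN

R_n = μ · D_u · h_f · T_b · n_s · n_b = 0.35 × 1.13 × 1.0 × 176 × 2 × 7 = 974.5 kN.
Design strength φR_n = 1 × 974.5 = 975 kN.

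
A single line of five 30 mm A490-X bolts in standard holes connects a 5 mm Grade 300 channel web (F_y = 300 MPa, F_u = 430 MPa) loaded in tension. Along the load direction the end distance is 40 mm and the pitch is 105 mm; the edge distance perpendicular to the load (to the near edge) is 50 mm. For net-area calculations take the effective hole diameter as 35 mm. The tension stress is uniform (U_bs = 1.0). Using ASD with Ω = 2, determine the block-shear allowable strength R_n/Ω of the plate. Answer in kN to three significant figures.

Shear plane L_v = 40 + 4·105 = 460 mm; A_gv = 460 × 5 = 2300 mm².
A_nv = (460 − 4.5·35) × 5 = 1512 mm².
A_nt = (50 − 0.5·35) × 5 = 162.5 mm².
0.6 F_u A_nv = 390.2 kN; 0.6 F_y A_gv = 414 kN → shear rupture governs the shear term.
R_n = 390.2 + 1.0 × 430 × 162.5 / 1000 = 460.1 kN.
Allowable strength R_n/Ω = 460.1 / 2 = 230 kN.

230 kN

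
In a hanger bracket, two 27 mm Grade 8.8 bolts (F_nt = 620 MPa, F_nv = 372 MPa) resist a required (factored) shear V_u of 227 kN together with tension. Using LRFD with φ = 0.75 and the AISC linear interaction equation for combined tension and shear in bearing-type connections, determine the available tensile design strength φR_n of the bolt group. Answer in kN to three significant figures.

A_b = π·27²/4 = 572.6 mm²; f_rv = 227 × 1000 / (2 × 572.6) = 198.2 MPa.
F'_nt = 1.3 F_nt − (F_nt / φF_nv) f_rv = 1.3·620 − (620/(0.75·372))·198.2 = 365.5 MPa, capped at F_nt → F'_nt = 365.5 MPa.
R_n = F'_nt · A_b · n = 365.5 × 572.6 × 2 / 1000 = 418.5 kN.
Design strength φR_n = 0.75 × 418.5 = 314 kN.

314 kN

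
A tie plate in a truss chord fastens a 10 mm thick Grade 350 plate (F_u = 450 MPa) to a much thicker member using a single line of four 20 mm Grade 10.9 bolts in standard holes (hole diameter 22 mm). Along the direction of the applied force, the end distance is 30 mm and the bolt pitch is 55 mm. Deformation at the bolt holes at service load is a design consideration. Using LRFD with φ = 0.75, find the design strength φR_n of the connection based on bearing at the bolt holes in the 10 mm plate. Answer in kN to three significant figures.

Per bolt r_n = 1.2 l_c t F_u ≤ 2.4 d t F_u; upper limit = 2.4 × 20 × 10 × 450 / 1000 = 216 kN.
Edge bolt: l_c = 30 − 22/2 = 19 mm → 1.2 × 19 × 10 × 450 / 1000 = 102.6 → r_n = 102.6 kN.
Interior bolts: l_c = 55 − 22 = 33 mm → 1.2 × 33 × 10 × 450 / 1000 = 178.2 → r_n = 178.2 kN.
R_n = 1 × 102.6 + 3 × 178.2 = 637.2 kN.
Design strength φR_n = 0.75 × 637.2 = 478 kN.

478 kN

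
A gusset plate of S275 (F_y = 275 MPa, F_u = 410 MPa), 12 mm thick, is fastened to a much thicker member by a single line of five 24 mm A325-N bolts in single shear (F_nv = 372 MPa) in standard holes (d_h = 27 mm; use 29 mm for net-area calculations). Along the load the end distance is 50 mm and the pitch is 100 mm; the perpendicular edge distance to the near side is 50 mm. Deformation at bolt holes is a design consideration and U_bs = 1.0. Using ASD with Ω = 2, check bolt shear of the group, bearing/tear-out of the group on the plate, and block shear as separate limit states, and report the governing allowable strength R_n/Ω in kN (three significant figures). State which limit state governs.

421 kN (bolt shear governs)

Bolt shear: A_b = π·24²/4 = 452.4 mm²; R_n = 372 × 452.4 × 5 × 1 / 1000 = 841.4 kN → 841.4 / 2 = 421 kN.
Bearing: edge l_c = 36.5, r_n = 215.5 kN; interior l_c = 73, r_n = 283.4 kN; R_n = 215.5 + 4·283.4 = 1349 kN → 675 kN.
Block shear: A_gv = 5400, A_nv = 3834, A_nt = 426 mm²; R_n = min(0.6F_uA_nv, 0.6F_yA_gv) + U_bs·F_u·A_nt = 1066 kN → 533 kN.
Bolt shear governs: 421 kN.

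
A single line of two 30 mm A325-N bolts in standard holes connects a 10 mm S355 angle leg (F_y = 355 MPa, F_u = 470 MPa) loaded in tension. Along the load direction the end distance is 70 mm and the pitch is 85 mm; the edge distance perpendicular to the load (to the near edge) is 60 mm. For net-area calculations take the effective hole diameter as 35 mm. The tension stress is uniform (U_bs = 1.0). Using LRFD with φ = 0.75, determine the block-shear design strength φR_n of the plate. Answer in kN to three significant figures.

Shear plane L_v = 70 + 1·85 = 155 mm; A_gv = 155 × 10 = 1550 mm².
A_nv = (155 − 1.5·35) × 10 = 1025 mm².
A_nt = (60 − 0.5·35) × 10 = 425 mm².
0.6 F_u A_nv = 289.1 kN; 0.6 F_y A_gv = 330.2 kN → shear rupture governs the shear term.
R_n = 289.1 + 1.0 × 470 × 425 / 1000 = 488.8 kN.
Design strength φR_n = 0.75 × 488.8 = 367 kN.

367 kN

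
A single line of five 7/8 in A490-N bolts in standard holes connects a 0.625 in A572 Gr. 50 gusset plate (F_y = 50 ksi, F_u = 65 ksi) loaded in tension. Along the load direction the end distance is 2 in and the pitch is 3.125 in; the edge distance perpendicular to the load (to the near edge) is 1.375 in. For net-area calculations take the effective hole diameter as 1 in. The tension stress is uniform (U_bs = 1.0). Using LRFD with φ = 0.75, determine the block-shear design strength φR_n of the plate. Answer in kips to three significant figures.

Shear plane L_v = 2 + 4·3.125 = 14.5 in; A_gv = 14.5 × 0.625 = 9.062 in².
A_nv = (14.5 − 4.5·1) × 0.625 = 6.25 in².
A_nt = (1.375 − 0.5·1) × 0.625 = 0.5469 in².
0.6 F_u A_nv = 243.8 kips; 0.6 F_y A_gv = 271.9 kips → shear rupture governs the shear term.
R_n = 243.8 + 1.0 × 65 × 0.5469 = 279.3 kips.
Design strength φR_n = 0.75 × 279.3 = 209 kips.

209 kips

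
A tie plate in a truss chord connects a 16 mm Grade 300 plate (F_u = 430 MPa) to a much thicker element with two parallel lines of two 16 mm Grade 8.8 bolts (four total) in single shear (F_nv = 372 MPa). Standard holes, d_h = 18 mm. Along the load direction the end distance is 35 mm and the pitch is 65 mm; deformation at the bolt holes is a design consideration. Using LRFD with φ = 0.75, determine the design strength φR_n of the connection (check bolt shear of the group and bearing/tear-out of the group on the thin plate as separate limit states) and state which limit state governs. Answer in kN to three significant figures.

224 kN (bolt shear governs)

Bolt shear: A_b = π·16²/4 = 201.1 mm²; R_n = 372 × 201.1 × 4 × 1 / 1000 = 299.2 kN → 0.75 × 299.2 = 224 kN.
Bearing (1.2 l_c t F_u ≤ 2.4 d t F_u): upper limit = 2.4·16·16·430 / 1000 = 264.2 kN.
  Edge l_c = 35 − 18/2 = 26 → r_n = 214.7 kN; interior l_c = 65 − 18 = 47 → r_n = 264.2 kN.
  R_n,bearing = 2·214.7 + 2·264.2 = 957.7 kN → 0.75 × 957.7 = 718 kN.
Bolt shear governs: 224 kN.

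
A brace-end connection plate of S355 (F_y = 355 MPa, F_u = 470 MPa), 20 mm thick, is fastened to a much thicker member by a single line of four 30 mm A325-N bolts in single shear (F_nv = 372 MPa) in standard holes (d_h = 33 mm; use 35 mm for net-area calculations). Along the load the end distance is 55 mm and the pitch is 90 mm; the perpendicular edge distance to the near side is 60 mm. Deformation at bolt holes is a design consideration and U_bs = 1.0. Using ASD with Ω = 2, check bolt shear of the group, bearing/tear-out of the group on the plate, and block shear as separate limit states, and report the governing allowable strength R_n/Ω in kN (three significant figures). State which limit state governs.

526 kN (bolt shear governs)

Bolt shear: A_b = π·30²/4 = 706.9 mm²; R_n = 372 × 706.9 × 4 × 1 / 1000 = 1052 kN → 1052 / 2 = 526 kN.
Bearing: edge l_c = 38.5, r_n = 434.3 kN; interior l_c = 57, r_n = 643 kN; R_n = 434.3 + 3·643 = 2363 kN → 1180 kN.
Block shear: A_gv = 6500, A_nv = 4050, A_nt = 850 mm²; R_n = min(0.6F_uA_nv, 0.6F_yA_gv) + U_bs·F_u·A_nt = 1542 kN → 771 kN.
Bolt shear governs: 526 kN.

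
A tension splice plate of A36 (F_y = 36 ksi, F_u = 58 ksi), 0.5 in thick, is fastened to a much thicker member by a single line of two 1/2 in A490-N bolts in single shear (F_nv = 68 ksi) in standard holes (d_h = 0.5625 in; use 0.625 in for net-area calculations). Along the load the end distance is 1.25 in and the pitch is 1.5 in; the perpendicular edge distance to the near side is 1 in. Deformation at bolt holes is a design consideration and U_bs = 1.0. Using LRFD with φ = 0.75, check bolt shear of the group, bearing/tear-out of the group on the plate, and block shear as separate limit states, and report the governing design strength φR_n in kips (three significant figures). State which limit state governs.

Bolt shear: A_b = π·0.5²/4 = 0.1963 in²; R_n = 68 × 0.1963 × 2 × 1 = 26.7 kips → 0.75 × 26.7 = 20 kips.
Bearing: edge l_c = 0.9688, r_n = 33.71 kips; interior l_c = 0.9375, r_n = 32.62 kips; R_n = 33.71 + 1·32.62 = 66.34 kips → 49.8 kips.
Block shear: A_gv = 1.375, A_nv = 0.9062, A_nt = 0.3438 in²; R_n = min(0.6F_uA_nv, 0.6F_yA_gv) + U_bs·F_u·A_nt = 49.64 kips → 37.2 kips.
Bolt shear governs: 20 kips.

20 kips (bolt shear governs)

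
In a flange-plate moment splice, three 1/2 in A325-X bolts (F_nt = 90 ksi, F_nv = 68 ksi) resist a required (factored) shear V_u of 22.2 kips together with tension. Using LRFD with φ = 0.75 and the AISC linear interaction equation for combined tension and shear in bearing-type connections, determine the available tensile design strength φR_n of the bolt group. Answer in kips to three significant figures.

22.3 kips

A_b = π·0.5²/4 = 0.1963 in²; f_rv = 22.2 / (3 × 0.1963) = 37.69 ksi.
F'_nt = 1.3 F_nt − (F_nt / φF_nv) f_rv = 1.3·90 − (90/(0.75·68))·37.69 = 50.49 ksi, capped at F_nt → F'_nt = 50.49 ksi.
R_n = F'_nt · A_b · n = 50.49 × 0.1963 × 3 = 29.74 kips.
Design strength φR_n = 0.75 × 29.74 = 22.3 kips.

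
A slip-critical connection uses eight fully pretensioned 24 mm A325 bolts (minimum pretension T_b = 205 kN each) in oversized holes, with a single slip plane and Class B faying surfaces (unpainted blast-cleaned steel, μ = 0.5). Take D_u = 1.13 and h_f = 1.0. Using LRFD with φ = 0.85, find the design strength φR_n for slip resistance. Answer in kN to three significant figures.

788 kN

R_n = μ · D_u · h_f · T_b · n_s · n_b = 0.5 × 1.13 × 1.0 × 205 × 1 × 8 = 926.6 kN.
Design strength φR_n = 0.85 × 926.6 = 788 kN.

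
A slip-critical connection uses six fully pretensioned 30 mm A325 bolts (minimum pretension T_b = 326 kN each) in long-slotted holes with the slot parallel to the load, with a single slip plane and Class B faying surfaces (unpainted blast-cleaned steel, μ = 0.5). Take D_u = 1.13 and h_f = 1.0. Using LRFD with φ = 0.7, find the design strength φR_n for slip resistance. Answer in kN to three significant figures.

774 kN

R_n = μ · D_u · h_f · T_b · n_s · n_b = 0.5 × 1.13 × 1.0 × 326 × 1 × 6 = 1105 kN.
Design strength φR_n = 0.7 × 1105 = 774 kN.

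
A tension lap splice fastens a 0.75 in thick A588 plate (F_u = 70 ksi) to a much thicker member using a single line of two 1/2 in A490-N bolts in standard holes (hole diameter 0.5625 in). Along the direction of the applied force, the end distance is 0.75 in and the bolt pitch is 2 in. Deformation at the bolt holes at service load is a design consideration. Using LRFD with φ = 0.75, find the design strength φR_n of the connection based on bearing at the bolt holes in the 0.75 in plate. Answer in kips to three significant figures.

Per bolt r_n = 1.2 l_c t F_u ≤ 2.4 d t F_u; upper limit = 2.4 × 0.5 × 0.75 × 70 = 63 kips.
Edge bolt: l_c = 0.75 − 0.5625/2 = 0.4688 in → 1.2 × 0.4688 × 0.75 × 70 = 29.53 → r_n = 29.53 kips.
Interior bolts: l_c = 2 − 0.5625 = 1.438 in → 1.2 × 1.438 × 0.75 × 70 = 90.56 → r_n = 63 kips.
R_n = 1 × 29.53 + 1 × 63 = 92.53 kips.
Design strength φR_n = 0.75 × 92.53 = 69.4 kips.

69.4 kips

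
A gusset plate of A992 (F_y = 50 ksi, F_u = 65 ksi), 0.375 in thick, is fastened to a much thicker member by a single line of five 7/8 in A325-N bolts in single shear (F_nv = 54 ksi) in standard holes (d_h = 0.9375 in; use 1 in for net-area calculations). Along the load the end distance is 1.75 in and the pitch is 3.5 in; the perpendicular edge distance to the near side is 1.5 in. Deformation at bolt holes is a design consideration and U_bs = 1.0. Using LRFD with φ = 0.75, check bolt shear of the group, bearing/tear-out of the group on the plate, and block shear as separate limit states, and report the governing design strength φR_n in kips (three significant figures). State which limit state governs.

Bolt shear: A_b = π·0.875²/4 = 0.6013 in²; R_n = 54 × 0.6013 × 5 × 1 = 162.4 kips → 0.75 × 162.4 = 122 kips.
Bearing: edge l_c = 1.281, r_n = 37.48 kips; interior l_c = 2.562, r_n = 51.19 kips; R_n = 37.48 + 4·51.19 = 242.2 kips → 182 kips.
Block shear: A_gv = 5.906, A_nv = 4.219, A_nt = 0.375 in²; R_n = min(0.6F_uA_nv, 0.6F_yA_gv) + U_bs·F_u·A_nt = 188.9 kips → 142 kips.
Bolt shear governs: 122 kips.

122 kips (bolt shear governs)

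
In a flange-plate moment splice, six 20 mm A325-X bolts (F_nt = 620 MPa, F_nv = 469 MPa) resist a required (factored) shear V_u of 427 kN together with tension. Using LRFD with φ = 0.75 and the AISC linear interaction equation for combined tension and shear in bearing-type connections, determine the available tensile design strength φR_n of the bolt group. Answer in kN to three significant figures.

575 kN

A_b = π·20²/4 = 314.2 mm²; f_rv = 427 × 1000 / (6 × 314.2) = 226.5 MPa.
F'_nt = 1.3 F_nt − (F_nt / φF_nv) f_rv = 1.3·620 − (620/(0.75·469))·226.5 = 406.7 MPa, capped at F_nt → F'_nt = 406.7 MPa.
R_n = F'_nt · A_b · n = 406.7 × 314.2 × 6 / 1000 = 766.6 kN.
Design strength φR_n = 0.75 × 766.6 = 575 kN.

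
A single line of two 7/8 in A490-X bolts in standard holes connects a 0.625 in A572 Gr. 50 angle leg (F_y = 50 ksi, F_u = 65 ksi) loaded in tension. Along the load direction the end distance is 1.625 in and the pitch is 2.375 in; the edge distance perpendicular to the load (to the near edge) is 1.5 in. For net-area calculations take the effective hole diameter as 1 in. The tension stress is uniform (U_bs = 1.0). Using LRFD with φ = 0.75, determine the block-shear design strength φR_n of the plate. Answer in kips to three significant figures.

76.2 kips

Shear plane L_v = 1.625 + 1·2.375 = 4 in; A_gv = 4 × 0.625 = 2.5 in².
A_nv = (4 − 1.5·1) × 0.625 = 1.562 in².
A_nt = (1.5 − 0.5·1) × 0.625 = 0.625 in².
0.6 F_u A_nv = 60.94 kips; 0.6 F_y A_gv = 75 kips → shear rupture governs the shear term.
R_n = 60.94 + 1.0 × 65 × 0.625 = 101.6 kips.
Design strength φR_n = 0.75 × 101.6 = 76.2 kips.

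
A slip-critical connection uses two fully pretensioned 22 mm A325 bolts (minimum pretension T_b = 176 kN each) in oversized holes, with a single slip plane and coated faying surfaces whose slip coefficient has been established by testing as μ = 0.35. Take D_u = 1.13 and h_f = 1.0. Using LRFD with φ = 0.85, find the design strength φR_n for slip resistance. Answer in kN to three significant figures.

118 kN

R_n = μ · D_u · h_f · T_b · n_s · n_b = 0.35 × 1.13 × 1.0 × 176 × 1 × 2 = 139.2 kN.
Design strength φR_n = 0.85 × 139.2 = 118 kN.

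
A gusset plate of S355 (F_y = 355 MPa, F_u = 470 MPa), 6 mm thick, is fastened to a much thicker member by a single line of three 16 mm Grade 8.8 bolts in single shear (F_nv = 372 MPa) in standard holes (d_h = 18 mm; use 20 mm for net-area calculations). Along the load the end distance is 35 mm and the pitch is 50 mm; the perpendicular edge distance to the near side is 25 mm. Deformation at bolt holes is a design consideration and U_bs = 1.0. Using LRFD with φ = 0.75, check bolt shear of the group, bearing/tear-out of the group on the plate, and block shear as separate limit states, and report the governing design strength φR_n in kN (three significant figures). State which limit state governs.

Bolt shear: A_b = π·16²/4 = 201.1 mm²; R_n = 372 × 201.1 × 3 × 1 / 1000 = 224.4 kN → 0.75 × 224.4 = 168 kN.
Bearing: edge l_c = 26, r_n = 87.98 kN; interior l_c = 32, r_n = 108.3 kN; R_n = 87.98 + 2·108.3 = 304.6 kN → 228 kN.
Block shear: A_gv = 810, A_nv = 510, A_nt = 90 mm²; R_n = min(0.6F_uA_nv, 0.6F_yA_gv) + U_bs·F_u·A_nt = 186.1 kN → 140 kN.
Block shear governs: 140 kN.

140 kN (block shear governs)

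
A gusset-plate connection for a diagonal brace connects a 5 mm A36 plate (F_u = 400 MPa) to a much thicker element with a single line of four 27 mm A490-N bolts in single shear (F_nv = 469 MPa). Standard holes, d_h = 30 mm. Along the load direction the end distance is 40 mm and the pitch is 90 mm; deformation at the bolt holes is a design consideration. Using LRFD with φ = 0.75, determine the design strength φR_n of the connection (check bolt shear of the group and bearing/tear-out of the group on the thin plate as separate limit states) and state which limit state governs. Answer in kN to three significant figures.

Bolt shear: A_b = π·27²/4 = 572.6 mm²; R_n = 469 × 572.6 × 4 × 1 / 1000 = 1074 kN → 0.75 × 1074 = 806 kN.
Bearing (1.2 l_c t F_u ≤ 2.4 d t F_u): upper limit = 2.4·27·5·400 / 1000 = 129.6 kN.
  Edge l_c = 40 − 30/2 = 25 → r_n = 60 kN; interior l_c = 90 − 30 = 60 → r_n = 129.6 kN.
  R_n,bearing = 1·60 + 3·129.6 = 448.8 kN → 0.75 × 448.8 = 337 kN.
Bearing governs: 337 kN.

337 kN (bearing governs)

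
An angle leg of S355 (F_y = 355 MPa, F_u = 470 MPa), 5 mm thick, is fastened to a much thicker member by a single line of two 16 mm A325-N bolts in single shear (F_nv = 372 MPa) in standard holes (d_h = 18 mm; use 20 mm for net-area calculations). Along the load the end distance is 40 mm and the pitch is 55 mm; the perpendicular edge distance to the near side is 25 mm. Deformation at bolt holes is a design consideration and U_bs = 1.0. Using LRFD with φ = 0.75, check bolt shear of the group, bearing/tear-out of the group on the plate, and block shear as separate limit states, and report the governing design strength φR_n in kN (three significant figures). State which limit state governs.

Bolt shear: A_b = π·16²/4 = 201.1 mm²; R_n = 372 × 201.1 × 2 × 1 / 1000 = 149.6 kN → 0.75 × 149.6 = 112 kN.
Bearing: edge l_c = 31, r_n = 87.42 kN; interior l_c = 37, r_n = 90.24 kN; R_n = 87.42 + 1·90.24 = 177.7 kN → 133 kN.
Block shear: A_gv = 475, A_nv = 325, A_nt = 75 mm²; R_n = min(0.6F_uA_nv, 0.6F_yA_gv) + U_bs·F_u·A_nt = 126.9 kN → 95.2 kN.
Block shear governs: 95.2 kN.

95.2 kN (block shear governs)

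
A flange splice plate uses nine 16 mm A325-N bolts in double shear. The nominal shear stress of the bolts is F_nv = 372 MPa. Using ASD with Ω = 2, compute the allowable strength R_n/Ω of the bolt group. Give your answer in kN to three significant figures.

A_b = π × 16² / 4 = 201.1 mm².
R_n = F_nv · A_b · n · n_s = 372 × 201.1 × 9 × 2 / 1000 = 1346 kN.
Allowable strength R_n/Ω = 1346 / 2 = 673 kN.

673 kN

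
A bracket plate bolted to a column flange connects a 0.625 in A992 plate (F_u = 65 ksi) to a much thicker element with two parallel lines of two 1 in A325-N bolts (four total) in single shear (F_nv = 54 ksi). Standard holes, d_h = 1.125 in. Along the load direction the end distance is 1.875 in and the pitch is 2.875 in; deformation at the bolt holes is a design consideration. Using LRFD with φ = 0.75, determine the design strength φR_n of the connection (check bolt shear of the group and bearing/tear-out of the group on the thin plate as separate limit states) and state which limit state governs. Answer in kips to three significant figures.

127 kips (bolt shear governs)

Bolt shear: A_b = π·1²/4 = 0.7854 in²; R_n = 54 × 0.7854 × 4 × 1 = 169.6 kips → 0.75 × 169.6 = 127 kips.
Bearing (1.2 l_c t F_u ≤ 2.4 d t F_u): upper limit = 2.4·1·0.625·65 = 97.5 kips.
  Edge l_c = 1.875 − 1.125/2 = 1.312 → r_n = 63.98 kips; interior l_c = 2.875 − 1.125 = 1.75 → r_n = 85.31 kips.
  R_n,bearing = 2·63.98 + 2·85.31 = 298.6 kips → 0.75 × 298.6 = 224 kips.
Bolt shear governs: 127 kips.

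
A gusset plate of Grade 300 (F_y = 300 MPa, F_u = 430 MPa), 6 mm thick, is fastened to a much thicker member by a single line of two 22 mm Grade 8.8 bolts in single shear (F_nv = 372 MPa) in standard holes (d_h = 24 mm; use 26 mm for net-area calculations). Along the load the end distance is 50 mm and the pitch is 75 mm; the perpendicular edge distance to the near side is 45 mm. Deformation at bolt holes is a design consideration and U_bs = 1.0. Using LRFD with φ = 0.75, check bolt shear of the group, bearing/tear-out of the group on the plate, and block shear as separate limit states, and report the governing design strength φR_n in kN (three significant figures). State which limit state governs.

Bolt shear: A_b = π·22²/4 = 380.1 mm²; R_n = 372 × 380.1 × 2 × 1 / 1000 = 282.8 kN → 0.75 × 282.8 = 212 kN.
Bearing: edge l_c = 38, r_n = 117.6 kN; interior l_c = 51, r_n = 136.2 kN; R_n = 117.6 + 1·136.2 = 253.9 kN → 190 kN.
Block shear: A_gv = 750, A_nv = 516, A_nt = 192 mm²; R_n = min(0.6F_uA_nv, 0.6F_yA_gv) + U_bs·F_u·A_nt = 215.7 kN → 162 kN.
Block shear governs: 162 kN.

162 kN (block shear governs)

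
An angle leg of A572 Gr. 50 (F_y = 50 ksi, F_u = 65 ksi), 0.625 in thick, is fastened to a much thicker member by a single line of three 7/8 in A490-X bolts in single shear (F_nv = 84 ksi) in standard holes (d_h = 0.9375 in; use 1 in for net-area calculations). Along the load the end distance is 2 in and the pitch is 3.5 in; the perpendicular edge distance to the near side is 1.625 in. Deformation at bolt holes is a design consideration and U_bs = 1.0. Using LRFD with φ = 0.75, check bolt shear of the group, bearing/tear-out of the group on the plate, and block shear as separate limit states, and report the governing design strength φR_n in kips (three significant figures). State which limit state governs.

Bolt shear: A_b = π·0.875²/4 = 0.6013 in²; R_n = 84 × 0.6013 × 3 × 1 = 151.5 kips → 0.75 × 151.5 = 114 kips.
Bearing: edge l_c = 1.531, r_n = 74.65 kips; interior l_c = 2.562, r_n = 85.31 kips; R_n = 74.65 + 2·85.31 = 245.3 kips → 184 kips.
Block shear: A_gv = 5.625, A_nv = 4.062, A_nt = 0.7031 in²; R_n = min(0.6F_uA_nv, 0.6F_yA_gv) + U_bs·F_u·A_nt = 204.1 kips → 153 kips.
Bolt shear governs: 114 kips.

114 kips (bolt shear governs)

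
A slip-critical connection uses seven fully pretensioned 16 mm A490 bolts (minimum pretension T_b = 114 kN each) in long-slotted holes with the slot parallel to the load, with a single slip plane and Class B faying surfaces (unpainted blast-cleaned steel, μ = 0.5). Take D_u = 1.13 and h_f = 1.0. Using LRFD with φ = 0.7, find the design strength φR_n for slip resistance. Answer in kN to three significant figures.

R_n = μ · D_u · h_f · T_b · n_s · n_b = 0.5 × 1.13 × 1.0 × 114 × 1 × 7 = 450.9 kN.
Design strength φR_n = 0.7 × 450.9 = 316 kN.

316 kN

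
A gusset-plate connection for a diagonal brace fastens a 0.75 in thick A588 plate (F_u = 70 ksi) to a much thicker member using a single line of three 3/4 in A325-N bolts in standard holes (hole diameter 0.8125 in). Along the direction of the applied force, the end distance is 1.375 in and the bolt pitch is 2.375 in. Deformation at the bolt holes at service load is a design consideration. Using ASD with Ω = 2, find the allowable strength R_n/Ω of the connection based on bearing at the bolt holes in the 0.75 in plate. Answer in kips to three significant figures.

125 kips

Per bolt r_n = 1.2 l_c t F_u ≤ 2.4 d t F_u; upper limit = 2.4 × 0.75 × 0.75 × 70 = 94.5 kips.
Edge bolt: l_c = 1.375 − 0.8125/2 = 0.9688 in → 1.2 × 0.9688 × 0.75 × 70 = 61.03 → r_n = 61.03 kips.
Interior bolts: l_c = 2.375 − 0.8125 = 1.562 in → 1.2 × 1.562 × 0.75 × 70 = 98.44 → r_n = 94.5 kips.
R_n = 1 × 61.03 + 2 × 94.5 = 250 kips.
Allowable strength R_n/Ω = 250 / 2 = 125 kips.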